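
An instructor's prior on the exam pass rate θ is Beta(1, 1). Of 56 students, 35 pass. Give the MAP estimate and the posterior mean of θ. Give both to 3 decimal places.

MAP estimate = 0.625, posterior mean = 0.621

Posterior: Beta(1+35, 1+21) = Beta(36, 22).
Mode = (36−1)/(36+22−2) = 35/56 = 0.625.
With a flat prior the MAP equals the MLE, 35/56.
Mean = 36/(36+22) = 36/58 = 0.621.
Mode > mean: the posterior has a left tail.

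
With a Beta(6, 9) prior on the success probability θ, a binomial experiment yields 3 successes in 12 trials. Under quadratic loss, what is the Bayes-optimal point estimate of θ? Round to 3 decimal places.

0.333

Posterior: Beta(6+3, 9+9) = Beta(9, 18).
Mode = (9−1)/(9+18−2) = 8/25 = 0.320.
Mean = 9/(9+18) = 9/27 = 0.333.
Quadratic loss ⇒ the optimal estimator is the posterior mean.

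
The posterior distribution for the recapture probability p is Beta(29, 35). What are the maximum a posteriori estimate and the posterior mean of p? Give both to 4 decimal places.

Mode = (29−1)/(29+35−2) = 28/62 = 0.4516.
Mean = 29/(29+35) = 29/64 = 0.4531.

MAP = 0.4516; posterior mean = 0.4531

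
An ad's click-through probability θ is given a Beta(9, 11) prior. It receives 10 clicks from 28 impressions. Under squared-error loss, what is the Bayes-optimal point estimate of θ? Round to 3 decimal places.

Posterior: Beta(9+10, 11+18) = Beta(19, 29).
Mode = (19−1)/(19+29−2) = 18/46 = 0.391.
Mean = 19/(19+29) = 19/48 = 0.396.
Squared-error loss ⇒ the optimal estimator is the posterior mean.

0.396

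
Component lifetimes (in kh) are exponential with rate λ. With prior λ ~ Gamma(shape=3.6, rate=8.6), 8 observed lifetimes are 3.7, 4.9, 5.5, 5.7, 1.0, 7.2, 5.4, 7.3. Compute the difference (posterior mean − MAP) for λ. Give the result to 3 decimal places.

Σ times = 40.7. Posterior: Gamma(shape = 3.6+8 = 11.6, rate = 8.6+40.7 = 49.3).
Mode = (α−1)/β = 10.6/49.3 = 0.215.
Mean = α/β = 11.6/49.3 = 0.235.
Difference = 0.235 − 0.215 = 0.020.

0.020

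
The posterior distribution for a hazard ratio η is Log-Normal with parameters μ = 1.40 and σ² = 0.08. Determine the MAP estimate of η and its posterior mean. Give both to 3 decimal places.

MAP: 3.743. Posterior mean: 4.221.

Mode = exp(μ − σ²) = exp(1.32) = 3.743.
Mean = exp(μ + σ²/2) = exp(1.440) = 4.221.
Mean > mode: the posterior has a right tail.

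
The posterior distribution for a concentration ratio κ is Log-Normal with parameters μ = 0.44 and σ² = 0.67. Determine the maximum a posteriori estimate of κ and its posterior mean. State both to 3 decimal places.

Mode = exp(μ − σ²) = exp(-0.23) = 0.795.
Mean = exp(μ + σ²/2) = exp(0.775) = 2.171.

maximum a posteriori estimate = 0.795, posterior mean = 2.171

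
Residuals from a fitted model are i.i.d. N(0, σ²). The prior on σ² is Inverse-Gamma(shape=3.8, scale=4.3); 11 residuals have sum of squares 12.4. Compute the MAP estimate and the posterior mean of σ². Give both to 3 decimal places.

MAP: 1.019. Posterior mean: 1.265.

Posterior: Inverse-Gamma(shape = 3.8+11/2 = 9.3, scale = 4.3+12.4/2 = 10.5).
Mode = β/(α+1) = 10.5/10.3 = 1.019.
Mean = β/(α−1) = 10.5/8.3 = 1.265.
Right-skewed posterior ⇒ mode < mean.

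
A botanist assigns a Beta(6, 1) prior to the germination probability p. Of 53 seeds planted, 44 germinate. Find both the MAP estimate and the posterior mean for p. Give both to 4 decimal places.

p_MAP = 0.8448, E[p|data] = 0.8333

Posterior: Beta(6+44, 1+9) = Beta(50, 10).
Mode = (50−1)/(50+10−2) = 49/58 = 0.8448.
Mean = 50/(50+10) = 50/60 = 0.8333.
The posterior is left-skewed, so the mode exceeds the mean.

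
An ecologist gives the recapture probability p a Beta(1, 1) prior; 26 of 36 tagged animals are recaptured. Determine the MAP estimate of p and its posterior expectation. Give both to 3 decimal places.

Posterior: Beta(1+26, 1+10) = Beta(27, 11).
Mode = (27−1)/(27+11−2) = 26/36 = 0.722.
With a flat prior the MAP equals the MLE, 26/36.
Mean = 27/(27+11) = 27/38 = 0.711.

p_MAP = 0.722, E[p|data] = 0.711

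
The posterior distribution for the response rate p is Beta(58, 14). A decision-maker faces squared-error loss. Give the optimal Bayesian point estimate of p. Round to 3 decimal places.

Mode = (58−1)/(58+14−2) = 57/70 = 0.814.
Mean = 58/(58+14) = 58/72 = 0.806.
Squared-error loss ⇒ the optimal estimator is the posterior mean.

0.806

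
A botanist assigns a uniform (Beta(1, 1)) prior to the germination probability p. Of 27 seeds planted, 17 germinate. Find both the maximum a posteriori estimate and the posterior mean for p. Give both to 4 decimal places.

maximum a posteriori estimate = 0.6296, posterior mean = 0.6207

Posterior: Beta(1+17, 1+10) = Beta(18, 11).
Mode = (18−1)/(18+11−2) = 17/27 = 0.6296.
With a flat prior the MAP equals the MLE, 17/27.
Mean = 18/(18+11) = 18/29 = 0.6207.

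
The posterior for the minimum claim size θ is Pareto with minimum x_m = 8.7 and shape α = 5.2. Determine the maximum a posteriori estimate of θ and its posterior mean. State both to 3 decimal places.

θ_MAP = 8.700, E[θ|data] = 10.771

The Pareto density is strictly decreasing on [x_m, ∞), so the mode is x_m = 8.700.
Mean = α·x_m/(α−1) = 5.2·8.7/4.2 = 10.771.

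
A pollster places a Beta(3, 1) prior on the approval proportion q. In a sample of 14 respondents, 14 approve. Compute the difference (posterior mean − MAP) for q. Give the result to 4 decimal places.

Posterior: Beta(3+14, 1+0) = Beta(17, 1).
Since β = 1 ≤ 1 and α > 1, the Beta density is monotone increasing on [0,1]; the mode is at 1.
Mean = 17/(17+1) = 0.9444.
Difference = 0.9444 − 1.0000 = -0.0556.
Left-skewed posterior ⇒ mean < mode.

-0.0556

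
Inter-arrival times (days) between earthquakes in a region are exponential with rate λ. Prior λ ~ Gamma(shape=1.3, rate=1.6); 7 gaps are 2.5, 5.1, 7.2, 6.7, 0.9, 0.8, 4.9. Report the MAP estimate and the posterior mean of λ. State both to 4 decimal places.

Σ times = 28.1. Posterior: Gamma(shape = 1.3+7 = 8.3, rate = 1.6+28.1 = 29.7).
Mode = (α−1)/β = 7.3/29.7 = 0.2458.
Mean = α/β = 8.3/29.7 = 0.2795.
The mean is pulled above the mode by the posterior's right skew.

MAP: 0.2458. Posterior mean: 0.2795.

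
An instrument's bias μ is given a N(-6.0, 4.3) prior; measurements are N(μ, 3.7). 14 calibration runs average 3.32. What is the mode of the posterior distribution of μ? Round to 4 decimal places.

2.7803

Posterior for μ is Normal. Precision-weighted mean: (1/4.3·-6.0 + 14/3.7·3.32) / (1/4.3 + 14/3.7) = 2.7803.
A Normal posterior is symmetric, so mode = mean.
This is the posterior mode — the MAP estimate.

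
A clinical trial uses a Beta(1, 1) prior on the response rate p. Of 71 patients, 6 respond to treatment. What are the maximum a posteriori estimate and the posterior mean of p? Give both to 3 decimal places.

maximum a posteriori estimate = 0.085, posterior mean = 0.096

Posterior: Beta(1+6, 1+65) = Beta(7, 66).
Mode = (7−1)/(7+66−2) = 6/71 = 0.085.
With a flat prior the MAP equals the MLE, 6/71.
Mean = 7/(7+66) = 7/73 = 0.096.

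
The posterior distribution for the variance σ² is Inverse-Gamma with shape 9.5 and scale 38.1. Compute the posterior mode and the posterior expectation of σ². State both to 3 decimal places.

Mode = β/(α+1) = 38.1/10.5 = 3.629.
Mean = β/(α−1) = 38.1/8.5 = 4.482.
Mean > mode: the posterior has a right tail.

posterior mode = 3.629, posterior expectation = 4.482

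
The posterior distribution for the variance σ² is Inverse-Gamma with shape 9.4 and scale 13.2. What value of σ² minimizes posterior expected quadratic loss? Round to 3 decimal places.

1.571

Mode = β/(α+1) = 13.2/10.4 = 1.269.
Mean = β/(α−1) = 13.2/8.4 = 1.571.
Quadratic loss ⇒ the optimal estimator is the posterior mean.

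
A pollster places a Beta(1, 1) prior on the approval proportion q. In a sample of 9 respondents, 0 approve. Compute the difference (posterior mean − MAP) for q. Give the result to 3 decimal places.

0.091

Posterior: Beta(1+0, 1+9) = Beta(1, 10).
Since α = 1 ≤ 1 and β > 1, the Beta density is monotone decreasing on [0,1]; the mode is at 0.
Mean = 1/(1+10) = 0.091.
Difference = 0.091 − 0.000 = 0.091.
Right-skewed posterior ⇒ mode < mean.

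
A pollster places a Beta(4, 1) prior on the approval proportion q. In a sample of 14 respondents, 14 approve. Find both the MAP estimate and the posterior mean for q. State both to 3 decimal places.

MAP estimate = 1.000, posterior mean = 0.947

Posterior: Beta(4+14, 1+0) = Beta(18, 1).
Since β = 1 ≤ 1 and α > 1, the Beta density is monotone increasing on [0,1]; the mode is at 1.
Mean = 18/(18+1) = 0.947.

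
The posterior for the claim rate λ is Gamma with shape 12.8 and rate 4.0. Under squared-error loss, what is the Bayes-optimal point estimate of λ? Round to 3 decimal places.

3.200

Mode = (α−1)/β = 11.8/4.0 = 2.950.
Mean = α/β = 12.8/4.0 = 3.200.
Squared-error loss ⇒ the optimal estimator is the posterior mean.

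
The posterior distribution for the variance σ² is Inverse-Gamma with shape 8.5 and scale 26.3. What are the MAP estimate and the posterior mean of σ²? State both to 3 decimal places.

MAP = 2.768, posterior mean = 3.507

Mode = β/(α+1) = 26.3/9.5 = 2.768.
Mean = β/(α−1) = 26.3/7.5 = 3.507.
Mean > mode: the posterior has a right tail.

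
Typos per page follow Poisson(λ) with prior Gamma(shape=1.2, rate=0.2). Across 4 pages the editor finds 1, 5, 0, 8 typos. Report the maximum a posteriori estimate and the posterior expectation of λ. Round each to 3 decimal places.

Σ counts = 14. Posterior: Gamma(shape = 1.2+14 = 15.2, rate = 0.2+4 = 4.2).
Mode = (α−1)/β = 14.2/4.2 = 3.381.
Mean = α/β = 15.2/4.2 = 3.619.

MAP = 3.381, posterior mean = 3.619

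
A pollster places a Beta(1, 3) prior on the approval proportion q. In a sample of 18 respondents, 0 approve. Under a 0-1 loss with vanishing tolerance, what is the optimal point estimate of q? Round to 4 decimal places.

0.0000

Posterior: Beta(1+0, 3+18) = Beta(1, 21).
Since α = 1 ≤ 1 and β > 1, the Beta density is monotone decreasing on [0,1]; the mode is at 0.
Mean = 1/(1+21) = 0.0455.
This is the posterior mode — the MAP estimate.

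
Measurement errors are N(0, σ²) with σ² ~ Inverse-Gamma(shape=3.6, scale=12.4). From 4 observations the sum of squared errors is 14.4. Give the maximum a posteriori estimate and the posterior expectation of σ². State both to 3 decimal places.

Posterior: Inverse-Gamma(shape = 3.6+4/2 = 5.6, scale = 12.4+14.4/2 = 19.6).
Mode = β/(α+1) = 19.6/6.6 = 2.970.
Mean = β/(α−1) = 19.6/4.6 = 4.261.
Mean > mode: the posterior has a right tail.

σ²_MAP = 2.970, E[σ²|data] = 4.261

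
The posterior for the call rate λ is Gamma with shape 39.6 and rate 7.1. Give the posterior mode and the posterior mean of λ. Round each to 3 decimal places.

Mode = (α−1)/β = 38.6/7.1 = 5.437.
Mean = α/β = 39.6/7.1 = 5.577.
The mean is pulled above the mode by the posterior's right skew.

λ_MAP = 5.437, E[λ|data] = 5.577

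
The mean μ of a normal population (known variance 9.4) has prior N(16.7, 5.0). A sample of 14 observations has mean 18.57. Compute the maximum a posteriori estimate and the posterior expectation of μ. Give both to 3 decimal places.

Posterior for μ is Normal. Precision-weighted mean: (1/5.0·16.7 + 14/9.4·18.57) / (1/5.0 + 14/9.4) = 18.349.
A Normal posterior is symmetric, so mode = mean.

MAP = 18.349, posterior mean = 18.349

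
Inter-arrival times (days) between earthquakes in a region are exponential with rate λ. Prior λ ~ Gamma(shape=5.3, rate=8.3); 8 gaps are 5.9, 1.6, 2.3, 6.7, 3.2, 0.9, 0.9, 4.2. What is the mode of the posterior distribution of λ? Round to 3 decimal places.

Σ times = 25.7. Posterior: Gamma(shape = 5.3+8 = 13.3, rate = 8.3+25.7 = 34.0).
Mode = (α−1)/β = 12.3/34.0 = 0.362.
Mean = α/β = 13.3/34.0 = 0.391.
This is the posterior mode — the MAP estimate.

0.362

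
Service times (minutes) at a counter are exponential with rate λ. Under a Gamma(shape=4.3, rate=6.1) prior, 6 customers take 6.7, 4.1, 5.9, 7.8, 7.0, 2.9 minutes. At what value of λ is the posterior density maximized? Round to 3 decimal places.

Σ times = 34.4. Posterior: Gamma(shape = 4.3+6 = 10.3, rate = 6.1+34.4 = 40.5).
Mode = (α−1)/β = 9.3/40.5 = 0.230.
Mean = α/β = 10.3/40.5 = 0.254.
This is the posterior mode — the MAP estimate.

0.230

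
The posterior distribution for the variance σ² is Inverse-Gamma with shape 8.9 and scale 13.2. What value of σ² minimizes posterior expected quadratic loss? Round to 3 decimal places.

Mode = β/(α+1) = 13.2/9.9 = 1.333.
Mean = β/(α−1) = 13.2/7.9 = 1.671.
Quadratic loss ⇒ the optimal estimator is the posterior mean.

1.671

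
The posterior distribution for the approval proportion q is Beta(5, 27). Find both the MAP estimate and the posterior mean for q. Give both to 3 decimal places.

MAP = 0.133, posterior mean = 0.156

Mode = (5−1)/(5+27−2) = 4/30 = 0.133.
Mean = 5/(5+27) = 5/32 = 0.156.
The mean is pulled above the mode by the posterior's right skew.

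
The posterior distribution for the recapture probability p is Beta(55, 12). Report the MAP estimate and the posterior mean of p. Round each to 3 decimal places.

MAP: 0.831. Posterior mean: 0.821.

Mode = (55−1)/(55+12−2) = 54/65 = 0.831.
Mean = 55/(55+12) = 55/67 = 0.821.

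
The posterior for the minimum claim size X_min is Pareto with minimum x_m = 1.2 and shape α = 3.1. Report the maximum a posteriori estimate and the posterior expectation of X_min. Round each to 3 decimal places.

The Pareto density is strictly decreasing on [x_m, ∞), so the mode is x_m = 1.200.
Mean = α·x_m/(α−1) = 3.1·1.2/2.1 = 1.771.
The mean is pulled above the mode by the posterior's right skew.

MAP: 1.200. Posterior mean: 1.771.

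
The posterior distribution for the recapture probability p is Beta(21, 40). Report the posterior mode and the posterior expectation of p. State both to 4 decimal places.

Mode = (21−1)/(21+40−2) = 20/59 = 0.3390.
Mean = 21/(21+40) = 21/61 = 0.3443.

p_MAP = 0.3390, E[p|data] = 0.3443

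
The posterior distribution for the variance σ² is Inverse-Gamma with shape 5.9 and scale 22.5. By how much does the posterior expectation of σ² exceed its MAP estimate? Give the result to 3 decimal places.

Mode = β/(α+1) = 22.5/6.9 = 3.261.
Mean = β/(α−1) = 22.5/4.9 = 4.592.
Difference = 4.592 − 3.261 = 1.331.
The mean is pulled above the mode by the posterior's right skew.

1.331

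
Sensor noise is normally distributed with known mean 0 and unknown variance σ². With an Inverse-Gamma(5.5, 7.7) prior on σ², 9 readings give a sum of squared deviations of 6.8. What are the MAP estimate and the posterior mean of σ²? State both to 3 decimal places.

σ²_MAP = 1.009, E[σ²|data] = 1.233

Posterior: Inverse-Gamma(shape = 5.5+9/2 = 10.0, scale = 7.7+6.8/2 = 11.1).
Mode = β/(α+1) = 11.1/11.0 = 1.009.
Mean = β/(α−1) = 11.1/9.0 = 1.233.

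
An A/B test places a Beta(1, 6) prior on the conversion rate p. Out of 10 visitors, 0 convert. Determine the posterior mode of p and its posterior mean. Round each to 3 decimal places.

p_MAP = 0.000, E[p|data] = 0.059

Posterior: Beta(1+0, 6+10) = Beta(1, 16).
Since α = 1 ≤ 1 and β > 1, the Beta density is monotone decreasing on [0,1]; the mode is at 0.
Mean = 1/(1+16) = 0.059.
The mean is pulled above the mode by the posterior's right skew.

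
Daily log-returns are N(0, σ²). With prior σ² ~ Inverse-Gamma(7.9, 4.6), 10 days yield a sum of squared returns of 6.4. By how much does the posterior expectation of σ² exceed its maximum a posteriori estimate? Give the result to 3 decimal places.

0.094

Posterior: Inverse-Gamma(shape = 7.9+10/2 = 12.9, scale = 4.6+6.4/2 = 7.8).
Mode = β/(α+1) = 7.8/13.9 = 0.561.
Mean = β/(α−1) = 7.8/11.9 = 0.655.
Difference = 0.655 − 0.561 = 0.094.
Right-skewed posterior ⇒ mode < mean.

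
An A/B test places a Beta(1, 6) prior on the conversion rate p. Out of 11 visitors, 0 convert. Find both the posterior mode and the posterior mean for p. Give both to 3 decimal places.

Posterior: Beta(1+0, 6+11) = Beta(1, 17).
Since α = 1 ≤ 1 and β > 1, the Beta density is monotone decreasing on [0,1]; the mode is at 0.
Mean = 1/(1+17) = 0.056.
The posterior is right-skewed, so the mean exceeds the mode.

p_MAP = 0.000, E[p|data] = 0.056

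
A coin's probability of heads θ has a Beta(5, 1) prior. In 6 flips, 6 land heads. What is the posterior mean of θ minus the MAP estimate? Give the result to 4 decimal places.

-0.0833

Posterior: Beta(5+6, 1+0) = Beta(11, 1).
Since β = 1 ≤ 1 and α > 1, the Beta density is monotone increasing on [0,1]; the mode is at 1.
Mean = 11/(11+1) = 0.9167.
Difference = 0.9167 − 1.0000 = -0.0833.
The posterior is left-skewed, so the mode exceeds the mean.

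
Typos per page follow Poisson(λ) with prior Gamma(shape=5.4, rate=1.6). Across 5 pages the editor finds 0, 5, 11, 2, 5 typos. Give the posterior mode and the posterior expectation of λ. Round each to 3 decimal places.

MAP = 4.152; posterior mean = 4.303

Σ counts = 23. Posterior: Gamma(shape = 5.4+23 = 28.4, rate = 1.6+5 = 6.6).
Mode = (α−1)/β = 27.4/6.6 = 4.152.
Mean = α/β = 28.4/6.6 = 4.303.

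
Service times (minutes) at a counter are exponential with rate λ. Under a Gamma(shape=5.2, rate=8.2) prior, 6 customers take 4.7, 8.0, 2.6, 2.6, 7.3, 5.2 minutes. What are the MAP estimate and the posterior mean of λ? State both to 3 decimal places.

Σ times = 30.4. Posterior: Gamma(shape = 5.2+6 = 11.2, rate = 8.2+30.4 = 38.6).
Mode = (α−1)/β = 10.2/38.6 = 0.264.
Mean = α/β = 11.2/38.6 = 0.290.
The posterior is right-skewed, so the mean exceeds the mode.

MAP = 0.264, posterior mean = 0.290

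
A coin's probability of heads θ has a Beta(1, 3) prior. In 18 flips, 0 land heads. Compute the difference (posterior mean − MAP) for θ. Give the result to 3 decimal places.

0.045

Posterior: Beta(1+0, 3+18) = Beta(1, 21).
Since α = 1 ≤ 1 and β > 1, the Beta density is monotone decreasing on [0,1]; the mode is at 0.
Mean = 1/(1+21) = 0.045.
Difference = 0.045 − 0.000 = 0.045.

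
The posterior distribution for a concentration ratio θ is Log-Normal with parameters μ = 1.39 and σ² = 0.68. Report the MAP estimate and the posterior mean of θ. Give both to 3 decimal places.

Mode = exp(μ − σ²) = exp(0.71) = 2.034.
Mean = exp(μ + σ²/2) = exp(1.730) = 5.641.
The mean is pulled above the mode by the posterior's right skew.

MAP = 2.034; posterior mean = 5.641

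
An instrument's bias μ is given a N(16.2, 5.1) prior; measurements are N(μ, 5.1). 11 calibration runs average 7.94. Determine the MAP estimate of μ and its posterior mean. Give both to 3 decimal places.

Posterior for μ is Normal. Precision-weighted mean: (1/5.1·16.2 + 11/5.1·7.94) / (1/5.1 + 11/5.1) = 8.628.
A Normal posterior is symmetric, so mode = mean.

MAP: 8.628. Posterior mean: 8.628.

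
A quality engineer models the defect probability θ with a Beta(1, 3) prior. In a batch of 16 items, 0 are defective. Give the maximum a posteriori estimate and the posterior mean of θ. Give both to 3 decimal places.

Posterior: Beta(1+0, 3+16) = Beta(1, 19).
Since α = 1 ≤ 1 and β > 1, the Beta density is monotone decreasing on [0,1]; the mode is at 0.
Mean = 1/(1+19) = 0.050.
The posterior is right-skewed, so the mean exceeds the mode.

MAP = 0.000, posterior mean = 0.050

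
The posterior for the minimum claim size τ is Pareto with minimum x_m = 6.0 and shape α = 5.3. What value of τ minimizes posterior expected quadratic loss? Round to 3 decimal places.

7.395

The Pareto density is strictly decreasing on [x_m, ∞), so the mode is x_m = 6.000.
Mean = α·x_m/(α−1) = 5.3·6.0/4.3 = 7.395.
Quadratic loss ⇒ the optimal estimator is the posterior mean.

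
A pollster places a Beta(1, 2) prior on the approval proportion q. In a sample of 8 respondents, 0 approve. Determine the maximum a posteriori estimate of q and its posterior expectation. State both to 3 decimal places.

Posterior: Beta(1+0, 2+8) = Beta(1, 10).
Since α = 1 ≤ 1 and β > 1, the Beta density is monotone decreasing on [0,1]; the mode is at 0.
Mean = 1/(1+10) = 0.091.
The mean is pulled above the mode by the posterior's right skew.

MAP = 0.000; posterior mean = 0.091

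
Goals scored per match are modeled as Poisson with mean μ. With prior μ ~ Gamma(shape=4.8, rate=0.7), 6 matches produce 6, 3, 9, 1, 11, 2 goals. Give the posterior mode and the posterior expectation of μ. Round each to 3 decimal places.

μ_MAP = 5.343, E[μ|data] = 5.493

Σ counts = 32. Posterior: Gamma(shape = 4.8+32 = 36.8, rate = 0.7+6 = 6.7).
Mode = (α−1)/β = 35.8/6.7 = 5.343.
Mean = α/β = 36.8/6.7 = 5.493.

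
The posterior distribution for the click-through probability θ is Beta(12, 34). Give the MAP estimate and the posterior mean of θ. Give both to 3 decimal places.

θ_MAP = 0.250, E[θ|data] = 0.261

Mode = (12−1)/(12+34−2) = 11/44 = 0.250.
Mean = 12/(12+34) = 12/46 = 0.261.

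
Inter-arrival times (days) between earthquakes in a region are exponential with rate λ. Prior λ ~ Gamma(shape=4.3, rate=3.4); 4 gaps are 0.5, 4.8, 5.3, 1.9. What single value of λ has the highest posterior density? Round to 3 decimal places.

Σ times = 12.5. Posterior: Gamma(shape = 4.3+4 = 8.3, rate = 3.4+12.5 = 15.9).
Mode = (α−1)/β = 7.3/15.9 = 0.459.
Mean = α/β = 8.3/15.9 = 0.522.
This is the posterior mode — the MAP estimate.

0.459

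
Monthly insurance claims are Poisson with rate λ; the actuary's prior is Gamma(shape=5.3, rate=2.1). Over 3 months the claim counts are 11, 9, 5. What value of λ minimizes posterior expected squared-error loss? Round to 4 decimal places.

5.9412

Σ counts = 25. Posterior: Gamma(shape = 5.3+25 = 30.3, rate = 2.1+3 = 5.1).
Mode = (α−1)/β = 29.3/5.1 = 5.7451.
Mean = α/β = 30.3/5.1 = 5.9412.
Squared-error loss ⇒ the optimal estimator is the posterior mean.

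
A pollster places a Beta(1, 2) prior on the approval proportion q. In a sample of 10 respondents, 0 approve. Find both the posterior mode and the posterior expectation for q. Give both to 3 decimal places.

MAP: 0.000. Posterior mean: 0.077.

Posterior: Beta(1+0, 2+10) = Beta(1, 12).
Since α = 1 ≤ 1 and β > 1, the Beta density is monotone decreasing on [0,1]; the mode is at 0.
Mean = 1/(1+12) = 0.077.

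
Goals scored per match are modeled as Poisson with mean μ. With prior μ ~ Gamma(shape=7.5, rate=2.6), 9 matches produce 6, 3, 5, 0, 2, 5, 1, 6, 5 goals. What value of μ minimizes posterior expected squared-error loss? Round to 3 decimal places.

Σ counts = 33. Posterior: Gamma(shape = 7.5+33 = 40.5, rate = 2.6+9 = 11.6).
Mode = (α−1)/β = 39.5/11.6 = 3.405.
Mean = α/β = 40.5/11.6 = 3.491.
Squared-error loss ⇒ the optimal estimator is the posterior mean.

3.491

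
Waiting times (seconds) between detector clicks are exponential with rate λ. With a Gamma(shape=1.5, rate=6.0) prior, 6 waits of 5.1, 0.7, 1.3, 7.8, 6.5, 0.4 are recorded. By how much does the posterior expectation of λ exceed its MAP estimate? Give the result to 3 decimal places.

0.036

Σ times = 21.8. Posterior: Gamma(shape = 1.5+6 = 7.5, rate = 6.0+21.8 = 27.8).
Mode = (α−1)/β = 6.5/27.8 = 0.234.
Mean = α/β = 7.5/27.8 = 0.270.
Difference = 0.270 − 0.234 = 0.036.
Mean > mode: the posterior has a right tail.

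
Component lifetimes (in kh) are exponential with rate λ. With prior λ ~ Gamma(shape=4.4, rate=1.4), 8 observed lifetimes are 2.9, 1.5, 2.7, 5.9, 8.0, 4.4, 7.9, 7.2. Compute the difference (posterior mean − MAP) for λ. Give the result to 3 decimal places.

Σ times = 40.5. Posterior: Gamma(shape = 4.4+8 = 12.4, rate = 1.4+40.5 = 41.9).
Mode = (α−1)/β = 11.4/41.9 = 0.272.
Mean = α/β = 12.4/41.9 = 0.296.
Difference = 0.296 − 0.272 = 0.024.
The mean is pulled above the mode by the posterior's right skew.

0.024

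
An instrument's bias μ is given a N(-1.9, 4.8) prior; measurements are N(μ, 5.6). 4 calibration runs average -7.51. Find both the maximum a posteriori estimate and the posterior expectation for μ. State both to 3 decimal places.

MAP = -6.243; posterior mean = -6.243

Posterior for μ is Normal. Precision-weighted mean: (1/4.8·-1.9 + 4/5.6·-7.51) / (1/4.8 + 4/5.6) = -6.243.
A Normal posterior is symmetric, so mode = mean.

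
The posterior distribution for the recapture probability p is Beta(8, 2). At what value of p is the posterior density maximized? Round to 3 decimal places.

0.875

Mode = (8−1)/(8+2−2) = 7/8 = 0.875.
Mean = 8/(8+2) = 8/10 = 0.800.
This is the posterior mode — the MAP estimate.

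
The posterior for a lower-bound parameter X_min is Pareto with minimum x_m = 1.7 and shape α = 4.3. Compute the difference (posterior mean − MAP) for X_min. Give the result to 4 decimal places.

The Pareto density is strictly decreasing on [x_m, ∞), so the mode is x_m = 1.7000.
Mean = α·x_m/(α−1) = 4.3·1.7/3.3 = 2.2152.
Difference = 2.2152 − 1.7000 = 0.5152.
Right-skewed posterior ⇒ mode < mean.

0.5152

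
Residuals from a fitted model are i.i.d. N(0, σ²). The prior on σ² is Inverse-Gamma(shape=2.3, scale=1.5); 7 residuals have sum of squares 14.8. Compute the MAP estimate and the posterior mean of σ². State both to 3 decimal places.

Posterior: Inverse-Gamma(shape = 2.3+7/2 = 5.8, scale = 1.5+14.8/2 = 8.9).
Mode = β/(α+1) = 8.9/6.8 = 1.309.
Mean = β/(α−1) = 8.9/4.8 = 1.854.

MAP estimate = 1.309, posterior mean = 1.854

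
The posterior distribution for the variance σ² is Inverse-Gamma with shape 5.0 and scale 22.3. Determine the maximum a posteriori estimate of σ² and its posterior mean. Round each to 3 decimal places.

maximum a posteriori estimate = 3.717, posterior mean = 5.575

Mode = β/(α+1) = 22.3/6.0 = 3.717.
Mean = β/(α−1) = 22.3/4.0 = 5.575.
The mean is pulled above the mode by the posterior's right skew.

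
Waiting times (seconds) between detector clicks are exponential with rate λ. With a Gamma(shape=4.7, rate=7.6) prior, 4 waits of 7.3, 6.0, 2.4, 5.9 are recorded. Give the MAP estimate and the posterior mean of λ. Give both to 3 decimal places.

λ_MAP = 0.264, E[λ|data] = 0.298

Σ times = 21.6. Posterior: Gamma(shape = 4.7+4 = 8.7, rate = 7.6+21.6 = 29.2).
Mode = (α−1)/β = 7.7/29.2 = 0.264.
Mean = α/β = 8.7/29.2 = 0.298.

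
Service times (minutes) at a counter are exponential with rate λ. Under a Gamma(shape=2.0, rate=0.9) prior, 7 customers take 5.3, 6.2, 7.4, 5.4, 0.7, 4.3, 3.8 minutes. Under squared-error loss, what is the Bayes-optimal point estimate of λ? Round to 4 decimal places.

Σ times = 33.1. Posterior: Gamma(shape = 2.0+7 = 9.0, rate = 0.9+33.1 = 34.0).
Mode = (α−1)/β = 8.0/34.0 = 0.2353.
Mean = α/β = 9.0/34.0 = 0.2647.
Squared-error loss ⇒ the optimal estimator is the posterior mean.

0.2647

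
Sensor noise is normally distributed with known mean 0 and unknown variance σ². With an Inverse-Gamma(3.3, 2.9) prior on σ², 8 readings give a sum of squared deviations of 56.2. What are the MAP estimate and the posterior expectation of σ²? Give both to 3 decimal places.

MAP = 3.735, posterior mean = 4.921

Posterior: Inverse-Gamma(shape = 3.3+8/2 = 7.3, scale = 2.9+56.2/2 = 31.0).
Mode = β/(α+1) = 31.0/8.3 = 3.735.
Mean = β/(α−1) = 31.0/6.3 = 4.921.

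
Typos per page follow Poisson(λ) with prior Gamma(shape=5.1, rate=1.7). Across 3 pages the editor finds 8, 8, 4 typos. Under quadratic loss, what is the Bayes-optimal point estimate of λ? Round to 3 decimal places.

Σ counts = 20. Posterior: Gamma(shape = 5.1+20 = 25.1, rate = 1.7+3 = 4.7).
Mode = (α−1)/β = 24.1/4.7 = 5.128.
Mean = α/β = 25.1/4.7 = 5.340.
Quadratic loss ⇒ the optimal estimator is the posterior mean.

5.340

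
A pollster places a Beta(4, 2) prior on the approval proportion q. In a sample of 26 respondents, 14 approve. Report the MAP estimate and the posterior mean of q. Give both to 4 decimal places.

Posterior: Beta(4+14, 2+12) = Beta(18, 14).
Mode = (18−1)/(18+14−2) = 17/30 = 0.5667.
Mean = 18/(18+14) = 18/32 = 0.5625.
Left-skewed posterior ⇒ mean < mode.

q_MAP = 0.5667, E[q|data] = 0.5625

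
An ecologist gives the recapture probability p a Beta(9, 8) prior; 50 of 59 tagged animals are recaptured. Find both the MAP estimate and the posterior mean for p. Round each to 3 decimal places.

Posterior: Beta(9+50, 8+9) = Beta(59, 17).
Mode = (59−1)/(59+17−2) = 58/74 = 0.784.
Mean = 59/(59+17) = 59/76 = 0.776.

MAP: 0.784. Posterior mean: 0.776.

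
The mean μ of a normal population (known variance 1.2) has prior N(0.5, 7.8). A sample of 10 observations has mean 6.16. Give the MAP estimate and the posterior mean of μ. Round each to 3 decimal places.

MAP = 6.074, posterior mean = 6.074

Posterior for μ is Normal. Precision-weighted mean: (1/7.8·0.5 + 10/1.2·6.16) / (1/7.8 + 10/1.2) = 6.074.
A Normal posterior is symmetric, so mode = mean.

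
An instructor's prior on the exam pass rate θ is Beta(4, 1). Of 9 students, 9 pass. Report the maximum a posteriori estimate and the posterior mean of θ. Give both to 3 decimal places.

MAP: 1.000. Posterior mean: 0.929.

Posterior: Beta(4+9, 1+0) = Beta(13, 1).
Since β = 1 ≤ 1 and α > 1, the Beta density is monotone increasing on [0,1]; the mode is at 1.
Mean = 13/(13+1) = 0.929.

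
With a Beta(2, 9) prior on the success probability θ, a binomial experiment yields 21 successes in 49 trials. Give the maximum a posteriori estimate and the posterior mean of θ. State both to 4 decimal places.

Posterior: Beta(2+21, 9+28) = Beta(23, 37).
Mode = (23−1)/(23+37−2) = 22/58 = 0.3793.
Mean = 23/(23+37) = 23/60 = 0.3833.

MAP: 0.3793. Posterior mean: 0.3833.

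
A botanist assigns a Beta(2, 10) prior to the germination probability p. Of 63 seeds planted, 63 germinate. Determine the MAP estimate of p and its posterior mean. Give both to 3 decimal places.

Posterior: Beta(2+63, 10+0) = Beta(65, 10).
Mode = (65−1)/(65+10−2) = 64/73 = 0.877.
Mean = 65/(65+10) = 65/75 = 0.867.

MAP: 0.877. Posterior mean: 0.867.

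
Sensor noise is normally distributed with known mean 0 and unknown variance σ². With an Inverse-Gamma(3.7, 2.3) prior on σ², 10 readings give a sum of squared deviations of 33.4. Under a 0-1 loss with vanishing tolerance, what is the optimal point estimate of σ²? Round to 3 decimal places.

Posterior: Inverse-Gamma(shape = 3.7+10/2 = 8.7, scale = 2.3+33.4/2 = 19.0).
Mode = β/(α+1) = 19.0/9.7 = 1.959.
Mean = β/(α−1) = 19.0/7.7 = 2.468.
This is the posterior mode — the MAP estimate.

1.959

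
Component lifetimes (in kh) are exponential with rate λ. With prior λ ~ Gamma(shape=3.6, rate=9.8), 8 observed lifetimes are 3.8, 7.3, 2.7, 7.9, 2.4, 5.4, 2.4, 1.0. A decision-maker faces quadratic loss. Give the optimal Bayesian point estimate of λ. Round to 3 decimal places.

0.272

Σ times = 32.9. Posterior: Gamma(shape = 3.6+8 = 11.6, rate = 9.8+32.9 = 42.7).
Mode = (α−1)/β = 10.6/42.7 = 0.248.
Mean = α/β = 11.6/42.7 = 0.272.
Quadratic loss ⇒ the optimal estimator is the posterior mean.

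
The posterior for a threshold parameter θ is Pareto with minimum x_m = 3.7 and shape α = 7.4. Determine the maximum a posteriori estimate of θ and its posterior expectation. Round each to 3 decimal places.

The Pareto density is strictly decreasing on [x_m, ∞), so the mode is x_m = 3.700.
Mean = α·x_m/(α−1) = 7.4·3.7/6.4 = 4.278.
Right-skewed posterior ⇒ mode < mean.

θ_MAP = 3.700, E[θ|data] = 4.278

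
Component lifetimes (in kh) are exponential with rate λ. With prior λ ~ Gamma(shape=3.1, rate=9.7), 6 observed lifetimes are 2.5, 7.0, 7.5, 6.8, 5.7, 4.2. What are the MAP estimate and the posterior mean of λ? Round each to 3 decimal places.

Σ times = 33.7. Posterior: Gamma(shape = 3.1+6 = 9.1, rate = 9.7+33.7 = 43.4).
Mode = (α−1)/β = 8.1/43.4 = 0.187.
Mean = α/β = 9.1/43.4 = 0.210.
Right-skewed posterior ⇒ mode < mean.

MAP: 0.187. Posterior mean: 0.210.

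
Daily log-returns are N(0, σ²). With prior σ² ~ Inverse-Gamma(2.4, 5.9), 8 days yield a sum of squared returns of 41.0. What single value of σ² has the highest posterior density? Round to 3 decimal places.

3.568

Posterior: Inverse-Gamma(shape = 2.4+8/2 = 6.4, scale = 5.9+41.0/2 = 26.4).
Mode = β/(α+1) = 26.4/7.4 = 3.568.
Mean = β/(α−1) = 26.4/5.4 = 4.889.
This is the posterior mode — the MAP estimate.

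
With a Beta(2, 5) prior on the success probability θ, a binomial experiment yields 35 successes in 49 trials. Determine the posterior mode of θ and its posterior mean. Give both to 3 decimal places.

MAP = 0.667, posterior mean = 0.661

Posterior: Beta(2+35, 5+14) = Beta(37, 19).
Mode = (37−1)/(37+19−2) = 36/54 = 0.667.
Mean = 37/(37+19) = 37/56 = 0.661.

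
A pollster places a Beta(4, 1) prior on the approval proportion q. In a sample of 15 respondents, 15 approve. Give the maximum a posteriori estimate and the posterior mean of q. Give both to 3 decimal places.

maximum a posteriori estimate = 1.000, posterior mean = 0.950

Posterior: Beta(4+15, 1+0) = Beta(19, 1).
Since β = 1 ≤ 1 and α > 1, the Beta density is monotone increasing on [0,1]; the mode is at 1.
Mean = 19/(19+1) = 0.950.
Mode > mean: the posterior has a left tail.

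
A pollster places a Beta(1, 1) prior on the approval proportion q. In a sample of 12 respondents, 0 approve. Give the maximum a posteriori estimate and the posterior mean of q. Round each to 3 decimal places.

MAP: 0.000. Posterior mean: 0.071.

Posterior: Beta(1+0, 1+12) = Beta(1, 13).
Since α = 1 ≤ 1 and β > 1, the Beta density is monotone decreasing on [0,1]; the mode is at 0.
Mean = 1/(1+13) = 0.071.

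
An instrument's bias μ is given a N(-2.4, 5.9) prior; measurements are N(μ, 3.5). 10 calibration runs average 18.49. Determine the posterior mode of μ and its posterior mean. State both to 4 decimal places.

μ_MAP = 17.3202, E[μ|data] = 17.3202

Posterior for μ is Normal. Precision-weighted mean: (1/5.9·-2.4 + 10/3.5·18.49) / (1/5.9 + 10/3.5) = 17.3202.
A Normal posterior is symmetric, so mode = mean.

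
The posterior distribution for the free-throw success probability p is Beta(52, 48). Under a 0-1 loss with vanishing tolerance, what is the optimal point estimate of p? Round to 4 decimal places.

Mode = (52−1)/(52+48−2) = 51/98 = 0.5204.
Mean = 52/(52+48) = 52/100 = 0.5200.
This is the posterior mode — the MAP estimate.

0.5204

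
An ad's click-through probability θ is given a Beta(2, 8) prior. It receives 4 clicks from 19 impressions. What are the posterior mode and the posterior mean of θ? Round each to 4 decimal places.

Posterior: Beta(2+4, 8+15) = Beta(6, 23).
Mode = (6−1)/(6+23−2) = 5/27 = 0.1852.
Mean = 6/(6+23) = 6/29 = 0.2069.

MAP = 0.1852, posterior mean = 0.2069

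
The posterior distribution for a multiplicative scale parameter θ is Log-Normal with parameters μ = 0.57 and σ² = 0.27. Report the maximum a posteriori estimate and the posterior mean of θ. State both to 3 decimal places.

Mode = exp(μ − σ²) = exp(0.30) = 1.350.
Mean = exp(μ + σ²/2) = exp(0.705) = 2.024.
Mean > mode: the posterior has a right tail.

MAP = 1.350; posterior mean = 2.024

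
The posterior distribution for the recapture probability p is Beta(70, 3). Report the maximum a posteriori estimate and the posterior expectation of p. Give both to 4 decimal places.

Mode = (70−1)/(70+3−2) = 69/71 = 0.9718.
Mean = 70/(70+3) = 70/73 = 0.9589.

MAP = 0.9718, posterior mean = 0.9589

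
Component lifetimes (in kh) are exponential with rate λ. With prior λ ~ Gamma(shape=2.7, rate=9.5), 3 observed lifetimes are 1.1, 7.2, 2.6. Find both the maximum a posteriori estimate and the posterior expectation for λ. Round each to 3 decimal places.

Σ times = 10.9. Posterior: Gamma(shape = 2.7+3 = 5.7, rate = 9.5+10.9 = 20.4).
Mode = (α−1)/β = 4.7/20.4 = 0.230.
Mean = α/β = 5.7/20.4 = 0.279.

maximum a posteriori estimate = 0.230, posterior expectation = 0.279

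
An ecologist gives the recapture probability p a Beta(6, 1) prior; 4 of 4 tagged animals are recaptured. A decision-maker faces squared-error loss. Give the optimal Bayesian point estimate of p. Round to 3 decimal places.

Posterior: Beta(6+4, 1+0) = Beta(10, 1).
Since β = 1 ≤ 1 and α > 1, the Beta density is monotone increasing on [0,1]; the mode is at 1.
Mean = 10/(10+1) = 0.909.
Squared-error loss ⇒ the optimal estimator is the posterior mean.

0.909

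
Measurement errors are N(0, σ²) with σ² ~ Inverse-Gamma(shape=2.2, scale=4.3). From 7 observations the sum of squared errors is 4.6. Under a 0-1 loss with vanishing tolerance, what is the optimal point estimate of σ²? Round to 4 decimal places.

Posterior: Inverse-Gamma(shape = 2.2+7/2 = 5.7, scale = 4.3+4.6/2 = 6.6).
Mode = β/(α+1) = 6.6/6.7 = 0.9851.
Mean = β/(α−1) = 6.6/4.7 = 1.4043.
This is the posterior mode — the MAP estimate.

0.9851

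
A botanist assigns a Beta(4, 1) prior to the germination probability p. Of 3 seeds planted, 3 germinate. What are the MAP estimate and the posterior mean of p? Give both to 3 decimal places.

Posterior: Beta(4+3, 1+0) = Beta(7, 1).
Since β = 1 ≤ 1 and α > 1, the Beta density is monotone increasing on [0,1]; the mode is at 1.
Mean = 7/(7+1) = 0.875.
Mode > mean: the posterior has a left tail.

MAP: 1.000. Posterior mean: 0.875.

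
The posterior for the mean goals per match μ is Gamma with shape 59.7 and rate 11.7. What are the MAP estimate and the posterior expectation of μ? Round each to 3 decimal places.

MAP: 5.017. Posterior mean: 5.103.

Mode = (α−1)/β = 58.7/11.7 = 5.017.
Mean = α/β = 59.7/11.7 = 5.103.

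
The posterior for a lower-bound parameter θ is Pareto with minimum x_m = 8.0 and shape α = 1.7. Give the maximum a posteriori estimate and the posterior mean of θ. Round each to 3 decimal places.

The Pareto density is strictly decreasing on [x_m, ∞), so the mode is x_m = 8.000.
Mean = α·x_m/(α−1) = 1.7·8.0/0.7 = 19.429.

MAP: 8.000. Posterior mean: 19.429.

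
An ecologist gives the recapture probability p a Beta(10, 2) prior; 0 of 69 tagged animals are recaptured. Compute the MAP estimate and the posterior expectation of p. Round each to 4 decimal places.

Posterior: Beta(10+0, 2+69) = Beta(10, 71).
Mode = (10−1)/(10+71−2) = 9/79 = 0.1139.
Mean = 10/(10+71) = 10/81 = 0.1235.

p_MAP = 0.1139, E[p|data] = 0.1235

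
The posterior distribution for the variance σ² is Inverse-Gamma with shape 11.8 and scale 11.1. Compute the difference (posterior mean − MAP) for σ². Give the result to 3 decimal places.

0.161

Mode = β/(α+1) = 11.1/12.8 = 0.867.
Mean = β/(α−1) = 11.1/10.8 = 1.028.
Difference = 1.028 − 0.867 = 0.161.
Mean > mode: the posterior has a right tail.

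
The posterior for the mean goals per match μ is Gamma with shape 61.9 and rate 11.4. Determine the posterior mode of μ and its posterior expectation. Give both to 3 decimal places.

Mode = (α−1)/β = 60.9/11.4 = 5.342.
Mean = α/β = 61.9/11.4 = 5.430.

MAP: 5.342. Posterior mean: 5.430.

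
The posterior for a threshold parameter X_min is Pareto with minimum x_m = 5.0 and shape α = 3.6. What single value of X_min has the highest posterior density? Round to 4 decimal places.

5.0000

The Pareto density is strictly decreasing on [x_m, ∞), so the mode is x_m = 5.0000.
Mean = α·x_m/(α−1) = 3.6·5.0/2.6 = 6.9231.
This is the posterior mode — the MAP estimate.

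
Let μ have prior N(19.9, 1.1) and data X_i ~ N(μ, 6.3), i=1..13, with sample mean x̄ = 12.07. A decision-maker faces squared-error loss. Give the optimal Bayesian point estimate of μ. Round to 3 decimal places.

14.465

Posterior for μ is Normal. Precision-weighted mean: (1/1.1·19.9 + 13/6.3·12.07) / (1/1.1 + 13/6.3) = 14.465.
A Normal posterior is symmetric, so mode = mean.
Squared-error loss ⇒ the optimal estimator is the posterior mean.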